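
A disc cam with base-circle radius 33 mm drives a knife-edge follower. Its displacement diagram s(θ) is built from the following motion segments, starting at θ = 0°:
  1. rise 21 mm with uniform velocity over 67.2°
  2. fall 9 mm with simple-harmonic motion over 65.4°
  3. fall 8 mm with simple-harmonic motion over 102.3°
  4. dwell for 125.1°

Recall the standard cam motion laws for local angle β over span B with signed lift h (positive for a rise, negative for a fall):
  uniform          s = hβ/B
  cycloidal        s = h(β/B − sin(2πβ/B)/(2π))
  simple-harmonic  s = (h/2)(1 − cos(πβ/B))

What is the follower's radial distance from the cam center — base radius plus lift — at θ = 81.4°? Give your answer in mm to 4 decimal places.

seg 1 [0°–67.2°] uniform, h=21: full span → s += 21 → s = 21.0000
seg 2 [67.2°–132.6°] simple-harmonic, h=-9: θ=81.4° here. β=14.2, B=65.4. -9/2·(1 − cos(π·0.2171)) = -1.0069 → s = 19.9931
radial distance = base radius + s = 33 + 19.9931 = 52.9931

52.9931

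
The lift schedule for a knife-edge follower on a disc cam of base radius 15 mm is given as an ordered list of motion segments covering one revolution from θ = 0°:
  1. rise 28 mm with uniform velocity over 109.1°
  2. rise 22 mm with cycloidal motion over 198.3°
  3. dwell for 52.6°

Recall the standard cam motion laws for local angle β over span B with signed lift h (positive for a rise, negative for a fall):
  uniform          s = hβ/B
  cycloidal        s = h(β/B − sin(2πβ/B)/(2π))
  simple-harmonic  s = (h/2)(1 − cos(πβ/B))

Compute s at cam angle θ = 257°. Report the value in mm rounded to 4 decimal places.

seg 1 [0°–109.1°] uniform, h=28: full span → s += 28 → s = 28.0000
seg 2 [109.1°–307.4°] cycloidal, h=22: θ=257° here. β=147.9, B=198.3. 22·(0.7458 − sin(2π·0.7458)/(2π)) = 19.9087 → s = 47.9087

47.9087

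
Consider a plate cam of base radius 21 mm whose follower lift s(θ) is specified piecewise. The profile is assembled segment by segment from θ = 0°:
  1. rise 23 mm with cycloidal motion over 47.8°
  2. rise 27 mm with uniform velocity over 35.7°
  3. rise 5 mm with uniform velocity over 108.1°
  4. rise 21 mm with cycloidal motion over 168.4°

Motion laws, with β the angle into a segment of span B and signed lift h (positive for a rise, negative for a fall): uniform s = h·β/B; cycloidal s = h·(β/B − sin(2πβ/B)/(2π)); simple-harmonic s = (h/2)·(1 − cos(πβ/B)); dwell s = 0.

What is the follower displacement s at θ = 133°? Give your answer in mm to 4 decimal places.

seg 1 [0°–47.8°] cycloidal, h=23: full span → s += 23 → s = 23.0000
seg 2 [47.8°–83.5°] uniform, h=27: full span → s += 27 → s = 50.0000
seg 3 [83.5°–191.6°] uniform, h=5: θ=133° here. β=49.5, B=108.1. 5·49.5/108.1 = 2.2895 → s = 52.2895

52.2895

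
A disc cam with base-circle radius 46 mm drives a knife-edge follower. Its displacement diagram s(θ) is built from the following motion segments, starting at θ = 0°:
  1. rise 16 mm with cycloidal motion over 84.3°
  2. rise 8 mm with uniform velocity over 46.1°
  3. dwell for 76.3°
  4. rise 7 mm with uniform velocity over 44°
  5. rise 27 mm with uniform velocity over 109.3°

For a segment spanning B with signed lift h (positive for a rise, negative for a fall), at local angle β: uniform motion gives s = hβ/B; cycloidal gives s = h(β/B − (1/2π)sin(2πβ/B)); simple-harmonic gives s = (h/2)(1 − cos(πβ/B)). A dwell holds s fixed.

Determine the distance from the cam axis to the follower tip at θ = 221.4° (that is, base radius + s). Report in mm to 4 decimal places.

seg 1 [0°–84.3°] cycloidal, h=16: full span → s += 16 → s = 16.0000
seg 2 [84.3°–130.4°] uniform, h=8: full span → s += 8 → s = 24.0000
seg 3 [130.4°–206.7°] dwell: s stays 24.0000
seg 4 [206.7°–250.7°] uniform, h=7: θ=221.4° here. β=14.7, B=44. 7·14.7/44 = 2.3386 → s = 26.3386
radial distance = base radius + s = 46 + 26.3386 = 72.3386

72.3386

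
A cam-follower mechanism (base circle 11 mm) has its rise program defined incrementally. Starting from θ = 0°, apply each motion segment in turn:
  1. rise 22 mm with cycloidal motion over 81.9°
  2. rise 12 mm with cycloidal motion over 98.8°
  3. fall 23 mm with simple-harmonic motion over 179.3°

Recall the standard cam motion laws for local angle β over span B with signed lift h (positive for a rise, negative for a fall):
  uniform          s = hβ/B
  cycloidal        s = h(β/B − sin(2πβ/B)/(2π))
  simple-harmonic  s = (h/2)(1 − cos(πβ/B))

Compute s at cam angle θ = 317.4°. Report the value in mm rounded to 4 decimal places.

seg 1 [0°–81.9°] cycloidal, h=22: full span → s += 22 → s = 22.0000
seg 2 [81.9°–180.7°] cycloidal, h=12: full span → s += 12 → s = 34.0000
seg 3 [180.7°–360°] simple-harmonic, h=-23: θ=317.4° here. β=136.7, B=179.3. -23/2·(1 − cos(π·0.7624)) = -19.9425 → s = 14.0575

14.0575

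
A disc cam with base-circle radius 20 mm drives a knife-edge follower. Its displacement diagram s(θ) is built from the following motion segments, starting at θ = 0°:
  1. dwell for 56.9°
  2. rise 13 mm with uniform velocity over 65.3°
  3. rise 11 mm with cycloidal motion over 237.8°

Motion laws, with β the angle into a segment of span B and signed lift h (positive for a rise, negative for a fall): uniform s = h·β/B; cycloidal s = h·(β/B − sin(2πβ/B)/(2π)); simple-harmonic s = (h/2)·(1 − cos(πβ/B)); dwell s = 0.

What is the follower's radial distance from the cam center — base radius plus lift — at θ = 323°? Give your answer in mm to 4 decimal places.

seg 1 [0°–56.9°] dwell: s stays 0.0000
seg 2 [56.9°–122.2°] uniform, h=13: full span → s += 13 → s = 13.0000
seg 3 [122.2°–360°] cycloidal, h=11: θ=323° here. β=200.8, B=237.8. 11·(0.8444 − sin(2π·0.8444)/(2π)) = 10.7401 → s = 23.7401
radial distance = base radius + s = 20 + 23.7401 = 43.7401

43.7401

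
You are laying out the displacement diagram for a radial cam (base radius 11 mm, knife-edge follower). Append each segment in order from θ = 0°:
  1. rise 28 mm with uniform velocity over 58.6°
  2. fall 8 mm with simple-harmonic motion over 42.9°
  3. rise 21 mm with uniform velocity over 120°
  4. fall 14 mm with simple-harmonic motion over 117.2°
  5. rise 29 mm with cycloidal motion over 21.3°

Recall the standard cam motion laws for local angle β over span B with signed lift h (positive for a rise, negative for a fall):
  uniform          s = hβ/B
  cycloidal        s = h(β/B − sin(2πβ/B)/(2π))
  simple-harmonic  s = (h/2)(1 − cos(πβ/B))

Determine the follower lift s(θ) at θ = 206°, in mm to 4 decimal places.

seg 1 [0°–58.6°] uniform, h=28: full span → s += 28 → s = 28.0000
seg 2 [58.6°–101.5°] simple-harmonic, h=-8: full span → s += -8 → s = 20.0000
seg 3 [101.5°–221.5°] uniform, h=21: θ=206° here. β=104.5, B=120. 21·104.5/120 = 18.2875 → s = 38.2875

38.2875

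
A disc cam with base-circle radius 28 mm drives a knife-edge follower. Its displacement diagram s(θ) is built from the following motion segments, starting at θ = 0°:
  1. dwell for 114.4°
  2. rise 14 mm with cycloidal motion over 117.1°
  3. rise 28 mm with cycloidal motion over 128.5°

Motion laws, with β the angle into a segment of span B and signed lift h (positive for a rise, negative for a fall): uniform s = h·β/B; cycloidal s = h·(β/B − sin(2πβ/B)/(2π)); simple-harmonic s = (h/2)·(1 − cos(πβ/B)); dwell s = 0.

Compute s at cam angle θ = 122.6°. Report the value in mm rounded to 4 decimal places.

seg 1 [0°–114.4°] dwell: s stays 0.0000
seg 2 [114.4°–231.5°] cycloidal, h=14: θ=122.6° here. β=8.2, B=117.1. 14·(0.0700 − sin(2π·0.0700)/(2π)) = 0.0313 → s = 0.0313

0.0313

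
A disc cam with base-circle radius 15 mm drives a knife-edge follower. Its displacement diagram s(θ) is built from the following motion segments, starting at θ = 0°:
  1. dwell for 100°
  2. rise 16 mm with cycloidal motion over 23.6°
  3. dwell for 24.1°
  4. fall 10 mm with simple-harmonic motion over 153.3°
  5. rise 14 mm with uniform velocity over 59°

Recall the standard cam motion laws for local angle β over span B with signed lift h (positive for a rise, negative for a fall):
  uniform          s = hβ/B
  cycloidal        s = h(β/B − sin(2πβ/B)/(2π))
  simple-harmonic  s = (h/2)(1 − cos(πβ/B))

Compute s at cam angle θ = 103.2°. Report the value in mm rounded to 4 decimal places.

seg 1 [0°–100°] dwell: s stays 0.0000
seg 2 [100°–123.6°] cycloidal, h=16: θ=103.2° here. β=3.2, B=23.6. 16·(0.1356 − sin(2π·0.1356)/(2π)) = 0.2531 → s = 0.2531

0.2531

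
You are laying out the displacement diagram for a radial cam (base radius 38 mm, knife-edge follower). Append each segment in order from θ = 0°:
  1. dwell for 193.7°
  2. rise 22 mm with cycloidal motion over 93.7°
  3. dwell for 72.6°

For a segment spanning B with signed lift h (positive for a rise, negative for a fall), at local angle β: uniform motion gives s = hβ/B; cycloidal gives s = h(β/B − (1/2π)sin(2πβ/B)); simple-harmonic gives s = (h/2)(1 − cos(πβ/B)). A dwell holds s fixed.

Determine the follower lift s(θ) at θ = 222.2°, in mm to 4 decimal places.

seg 1 [0°–193.7°] dwell: s stays 0.0000
seg 2 [193.7°–287.4°] cycloidal, h=22: θ=222.2° here. β=28.5, B=93.7. 22·(0.3042 − sin(2π·0.3042)/(2π)) = 3.3910 → s = 3.3910

3.3910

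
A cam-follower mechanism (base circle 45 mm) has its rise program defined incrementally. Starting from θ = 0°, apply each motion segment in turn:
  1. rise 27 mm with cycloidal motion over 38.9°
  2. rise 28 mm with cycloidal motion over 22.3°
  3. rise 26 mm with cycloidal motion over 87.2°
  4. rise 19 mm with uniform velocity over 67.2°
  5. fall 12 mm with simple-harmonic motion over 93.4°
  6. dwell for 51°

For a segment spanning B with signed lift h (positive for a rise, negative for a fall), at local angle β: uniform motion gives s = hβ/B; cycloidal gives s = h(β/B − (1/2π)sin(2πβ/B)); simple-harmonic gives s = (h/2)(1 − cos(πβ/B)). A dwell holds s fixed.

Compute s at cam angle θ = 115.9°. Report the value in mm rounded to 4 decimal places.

seg 1 [0°–38.9°] cycloidal, h=27: full span → s += 27 → s = 27.0000
seg 2 [38.9°–61.2°] cycloidal, h=28: full span → s += 28 → s = 55.0000
seg 3 [61.2°–148.4°] cycloidal, h=26: θ=115.9° here. β=54.7, B=87.2. 26·(0.6273 − sin(2π·0.6273)/(2π)) = 19.2775 → s = 74.2775

74.2775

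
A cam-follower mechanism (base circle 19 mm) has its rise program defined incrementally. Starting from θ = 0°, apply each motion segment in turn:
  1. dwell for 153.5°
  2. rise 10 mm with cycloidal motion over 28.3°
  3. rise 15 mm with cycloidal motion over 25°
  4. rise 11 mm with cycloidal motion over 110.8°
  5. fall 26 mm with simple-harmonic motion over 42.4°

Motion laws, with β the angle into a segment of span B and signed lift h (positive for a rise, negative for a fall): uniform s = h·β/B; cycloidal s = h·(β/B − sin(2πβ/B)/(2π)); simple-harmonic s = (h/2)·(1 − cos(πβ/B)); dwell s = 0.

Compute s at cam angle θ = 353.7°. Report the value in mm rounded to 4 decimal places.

seg 1 [0°–153.5°] dwell: s stays 0.0000
seg 2 [153.5°–181.8°] cycloidal, h=10: full span → s += 10 → s = 10.0000
seg 3 [181.8°–206.8°] cycloidal, h=15: full span → s += 15 → s = 25.0000
seg 4 [206.8°–317.6°] cycloidal, h=11: full span → s += 11 → s = 36.0000
seg 5 [317.6°–360°] simple-harmonic, h=-26: θ=353.7° here. β=36.1, B=42.4. -26/2·(1 − cos(π·0.8514)) = -24.6092 → s = 11.3908

11.3908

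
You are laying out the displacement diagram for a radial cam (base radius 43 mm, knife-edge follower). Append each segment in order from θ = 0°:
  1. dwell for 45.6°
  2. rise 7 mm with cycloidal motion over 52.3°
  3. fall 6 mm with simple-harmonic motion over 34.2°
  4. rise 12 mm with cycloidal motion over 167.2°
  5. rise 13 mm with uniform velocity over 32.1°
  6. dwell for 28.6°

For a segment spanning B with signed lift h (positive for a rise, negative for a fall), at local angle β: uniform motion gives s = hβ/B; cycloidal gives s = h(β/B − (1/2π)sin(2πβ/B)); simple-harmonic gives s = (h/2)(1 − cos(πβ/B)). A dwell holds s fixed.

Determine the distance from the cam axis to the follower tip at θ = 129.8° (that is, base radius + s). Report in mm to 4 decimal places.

seg 1 [0°–45.6°] dwell: s stays 0.0000
seg 2 [45.6°–97.9°] cycloidal, h=7: full span → s += 7 → s = 7.0000
seg 3 [97.9°–132.1°] simple-harmonic, h=-6: θ=129.8° here. β=31.9, B=34.2. -6/2·(1 − cos(π·0.9327)) = -5.9333 → s = 1.0667
radial distance = base radius + s = 43 + 1.0667 = 44.0667

44.0667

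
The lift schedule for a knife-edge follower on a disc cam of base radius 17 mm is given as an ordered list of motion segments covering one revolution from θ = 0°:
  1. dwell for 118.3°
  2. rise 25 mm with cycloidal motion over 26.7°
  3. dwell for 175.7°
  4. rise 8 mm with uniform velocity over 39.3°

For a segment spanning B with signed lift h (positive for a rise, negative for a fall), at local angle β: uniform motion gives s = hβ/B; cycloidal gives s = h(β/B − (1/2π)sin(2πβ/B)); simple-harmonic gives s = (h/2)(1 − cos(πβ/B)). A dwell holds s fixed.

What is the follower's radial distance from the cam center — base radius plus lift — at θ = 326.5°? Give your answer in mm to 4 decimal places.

seg 1 [0°–118.3°] dwell: s stays 0.0000
seg 2 [118.3°–145°] cycloidal, h=25: full span → s += 25 → s = 25.0000
seg 3 [145°–320.7°] dwell: s stays 25.0000
seg 4 [320.7°–360°] uniform, h=8: θ=326.5° here. β=5.8, B=39.3. 8·5.8/39.3 = 1.1807 → s = 26.1807
radial distance = base radius + s = 17 + 26.1807 = 43.1807

43.1807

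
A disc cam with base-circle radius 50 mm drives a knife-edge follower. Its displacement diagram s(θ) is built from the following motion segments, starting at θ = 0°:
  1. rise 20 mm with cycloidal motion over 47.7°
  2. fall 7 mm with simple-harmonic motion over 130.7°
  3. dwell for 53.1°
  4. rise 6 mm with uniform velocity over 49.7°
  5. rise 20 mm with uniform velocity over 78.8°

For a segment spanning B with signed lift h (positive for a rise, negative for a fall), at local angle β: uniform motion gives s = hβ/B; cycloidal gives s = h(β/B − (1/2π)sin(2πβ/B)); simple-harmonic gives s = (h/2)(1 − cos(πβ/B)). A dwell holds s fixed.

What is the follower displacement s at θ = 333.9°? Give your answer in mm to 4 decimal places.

seg 1 [0°–47.7°] cycloidal, h=20: full span → s += 20 → s = 20.0000
seg 2 [47.7°–178.4°] simple-harmonic, h=-7: full span → s += -7 → s = 13.0000
seg 3 [178.4°–231.5°] dwell: s stays 13.0000
seg 4 [231.5°–281.2°] uniform, h=6: full span → s += 6 → s = 19.0000
seg 5 [281.2°–360°] uniform, h=20: θ=333.9° here. β=52.7, B=78.8. 20·52.7/78.8 = 13.3756 → s = 32.3756

32.3756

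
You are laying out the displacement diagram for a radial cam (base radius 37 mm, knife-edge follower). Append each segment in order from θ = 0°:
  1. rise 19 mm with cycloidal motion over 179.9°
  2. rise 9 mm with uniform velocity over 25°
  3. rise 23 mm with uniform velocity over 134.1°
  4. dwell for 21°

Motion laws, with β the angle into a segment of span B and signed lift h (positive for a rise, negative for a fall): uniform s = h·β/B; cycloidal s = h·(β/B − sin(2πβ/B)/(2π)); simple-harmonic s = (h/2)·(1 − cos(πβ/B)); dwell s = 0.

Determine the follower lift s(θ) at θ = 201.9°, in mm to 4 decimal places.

seg 1 [0°–179.9°] cycloidal, h=19: full span → s += 19 → s = 19.0000
seg 2 [179.9°–204.9°] uniform, h=9: θ=201.9° here. β=22, B=25. 9·22/25 = 7.9200 → s = 26.9200

26.9200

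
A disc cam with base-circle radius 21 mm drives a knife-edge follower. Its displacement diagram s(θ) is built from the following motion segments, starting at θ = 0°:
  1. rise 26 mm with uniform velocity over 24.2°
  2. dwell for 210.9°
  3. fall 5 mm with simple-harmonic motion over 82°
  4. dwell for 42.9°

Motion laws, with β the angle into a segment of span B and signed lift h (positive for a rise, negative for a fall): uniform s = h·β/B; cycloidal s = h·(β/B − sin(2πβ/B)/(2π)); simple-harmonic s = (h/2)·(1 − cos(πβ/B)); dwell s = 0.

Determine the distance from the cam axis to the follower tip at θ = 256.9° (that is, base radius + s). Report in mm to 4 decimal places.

seg 1 [0°–24.2°] uniform, h=26: full span → s += 26 → s = 26.0000
seg 2 [24.2°–235.1°] dwell: s stays 26.0000
seg 3 [235.1°–317.1°] simple-harmonic, h=-5: θ=256.9° here. β=21.8, B=82. -5/2·(1 − cos(π·0.2659)) = -0.8224 → s = 25.1776
radial distance = base radius + s = 21 + 25.1776 = 46.1776

46.1776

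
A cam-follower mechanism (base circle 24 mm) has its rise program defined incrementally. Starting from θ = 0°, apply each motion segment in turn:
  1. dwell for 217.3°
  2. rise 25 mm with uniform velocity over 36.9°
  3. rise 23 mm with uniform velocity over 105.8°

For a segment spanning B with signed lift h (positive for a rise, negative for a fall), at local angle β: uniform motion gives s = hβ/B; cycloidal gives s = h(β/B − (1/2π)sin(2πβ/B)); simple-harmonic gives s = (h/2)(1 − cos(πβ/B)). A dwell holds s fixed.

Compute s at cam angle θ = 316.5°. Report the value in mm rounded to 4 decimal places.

seg 1 [0°–217.3°] dwell: s stays 0.0000
seg 2 [217.3°–254.2°] uniform, h=25: full span → s += 25 → s = 25.0000
seg 3 [254.2°–360°] uniform, h=23: θ=316.5° here. β=62.3, B=105.8. 23·62.3/105.8 = 13.5435 → s = 38.5435

38.5435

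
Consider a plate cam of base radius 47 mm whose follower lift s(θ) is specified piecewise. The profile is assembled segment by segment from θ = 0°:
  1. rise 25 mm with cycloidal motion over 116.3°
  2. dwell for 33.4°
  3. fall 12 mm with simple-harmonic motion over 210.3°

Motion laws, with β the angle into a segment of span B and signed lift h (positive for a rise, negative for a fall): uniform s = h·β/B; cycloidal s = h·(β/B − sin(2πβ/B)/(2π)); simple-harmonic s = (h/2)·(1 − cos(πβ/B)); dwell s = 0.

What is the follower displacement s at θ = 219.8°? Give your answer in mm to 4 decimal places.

seg 1 [0°–116.3°] cycloidal, h=25: full span → s += 25 → s = 25.0000
seg 2 [116.3°–149.7°] dwell: s stays 25.0000
seg 3 [149.7°–360°] simple-harmonic, h=-12: θ=219.8° here. β=70.1, B=210.3. -12/2·(1 − cos(π·0.3333)) = -3.0000 → s = 22.0000

22.0000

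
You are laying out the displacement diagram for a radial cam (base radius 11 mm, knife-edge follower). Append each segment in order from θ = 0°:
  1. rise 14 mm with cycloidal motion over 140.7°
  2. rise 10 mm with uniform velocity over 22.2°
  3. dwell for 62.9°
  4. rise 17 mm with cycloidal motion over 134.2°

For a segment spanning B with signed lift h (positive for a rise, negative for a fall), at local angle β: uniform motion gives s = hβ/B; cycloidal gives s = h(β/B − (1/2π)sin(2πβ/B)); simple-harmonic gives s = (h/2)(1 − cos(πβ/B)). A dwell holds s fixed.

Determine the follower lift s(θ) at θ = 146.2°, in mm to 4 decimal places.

seg 1 [0°–140.7°] cycloidal, h=14: full span → s += 14 → s = 14.0000
seg 2 [140.7°–162.9°] uniform, h=10: θ=146.2° here. β=5.5, B=22.2. 10·5.5/22.2 = 2.4775 → s = 16.4775

16.4775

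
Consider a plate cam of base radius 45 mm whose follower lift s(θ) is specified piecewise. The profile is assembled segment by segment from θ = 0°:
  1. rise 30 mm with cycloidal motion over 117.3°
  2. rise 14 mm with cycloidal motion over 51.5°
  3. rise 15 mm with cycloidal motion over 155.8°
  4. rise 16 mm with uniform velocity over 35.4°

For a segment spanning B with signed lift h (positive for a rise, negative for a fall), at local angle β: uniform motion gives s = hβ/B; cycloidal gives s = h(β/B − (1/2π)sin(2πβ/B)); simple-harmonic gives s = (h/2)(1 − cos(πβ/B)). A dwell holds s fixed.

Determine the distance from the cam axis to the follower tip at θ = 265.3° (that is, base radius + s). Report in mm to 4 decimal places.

seg 1 [0°–117.3°] cycloidal, h=30: full span → s += 30 → s = 30.0000
seg 2 [117.3°–168.8°] cycloidal, h=14: full span → s += 14 → s = 44.0000
seg 3 [168.8°–324.6°] cycloidal, h=15: θ=265.3° here. β=96.5, B=155.8. 15·(0.6194 − sin(2π·0.6194)/(2π)) = 10.9182 → s = 54.9182
radial distance = base radius + s = 45 + 54.9182 = 99.9182

99.9182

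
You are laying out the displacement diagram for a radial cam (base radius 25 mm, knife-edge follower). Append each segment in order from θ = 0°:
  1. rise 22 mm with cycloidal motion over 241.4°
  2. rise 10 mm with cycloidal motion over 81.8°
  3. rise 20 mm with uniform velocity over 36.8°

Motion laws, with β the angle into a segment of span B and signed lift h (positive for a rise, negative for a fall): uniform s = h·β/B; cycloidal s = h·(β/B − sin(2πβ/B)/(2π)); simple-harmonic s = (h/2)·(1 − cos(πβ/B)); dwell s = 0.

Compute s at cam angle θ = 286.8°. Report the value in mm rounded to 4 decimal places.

seg 1 [0°–241.4°] cycloidal, h=22: full span → s += 22 → s = 22.0000
seg 2 [241.4°–323.2°] cycloidal, h=10: θ=286.8° here. β=45.4, B=81.8. 10·(0.5550 − sin(2π·0.5550)/(2π)) = 6.0894 → s = 28.0894

28.0894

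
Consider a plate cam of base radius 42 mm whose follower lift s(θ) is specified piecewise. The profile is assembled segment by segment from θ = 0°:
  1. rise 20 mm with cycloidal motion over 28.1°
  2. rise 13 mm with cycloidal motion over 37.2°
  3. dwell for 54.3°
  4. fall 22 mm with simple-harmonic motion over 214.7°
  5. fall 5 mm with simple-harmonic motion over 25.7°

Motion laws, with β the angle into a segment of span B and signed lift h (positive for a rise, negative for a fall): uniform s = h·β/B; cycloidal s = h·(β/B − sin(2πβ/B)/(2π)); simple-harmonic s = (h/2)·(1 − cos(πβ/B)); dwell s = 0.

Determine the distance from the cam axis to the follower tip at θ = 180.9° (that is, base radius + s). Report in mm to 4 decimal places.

seg 1 [0°–28.1°] cycloidal, h=20: full span → s += 20 → s = 20.0000
seg 2 [28.1°–65.3°] cycloidal, h=13: full span → s += 13 → s = 33.0000
seg 3 [65.3°–119.6°] dwell: s stays 33.0000
seg 4 [119.6°–334.3°] simple-harmonic, h=-22: θ=180.9° here. β=61.3, B=214.7. -22/2·(1 − cos(π·0.2855)) = -4.1362 → s = 28.8638
radial distance = base radius + s = 42 + 28.8638 = 70.8638

70.8638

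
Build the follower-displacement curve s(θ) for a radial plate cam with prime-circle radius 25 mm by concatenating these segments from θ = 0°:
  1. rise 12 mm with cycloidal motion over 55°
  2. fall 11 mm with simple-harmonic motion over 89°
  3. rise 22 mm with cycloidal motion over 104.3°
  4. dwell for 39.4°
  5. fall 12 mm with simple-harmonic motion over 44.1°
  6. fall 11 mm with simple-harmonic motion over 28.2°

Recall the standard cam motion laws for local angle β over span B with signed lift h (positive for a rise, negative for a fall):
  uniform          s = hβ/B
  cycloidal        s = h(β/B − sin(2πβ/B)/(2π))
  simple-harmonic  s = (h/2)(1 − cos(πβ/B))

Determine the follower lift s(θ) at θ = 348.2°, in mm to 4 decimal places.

seg 1 [0°–55°] cycloidal, h=12: full span → s += 12 → s = 12.0000
seg 2 [55°–144°] simple-harmonic, h=-11: full span → s += -11 → s = 1.0000
seg 3 [144°–248.3°] cycloidal, h=22: full span → s += 22 → s = 23.0000
seg 4 [248.3°–287.7°] dwell: s stays 23.0000
seg 5 [287.7°–331.8°] simple-harmonic, h=-12: full span → s += -12 → s = 11.0000
seg 6 [331.8°–360°] simple-harmonic, h=-11: θ=348.2° here. β=16.4, B=28.2. -11/2·(1 − cos(π·0.5816)) = -6.8939 → s = 4.1061

4.1061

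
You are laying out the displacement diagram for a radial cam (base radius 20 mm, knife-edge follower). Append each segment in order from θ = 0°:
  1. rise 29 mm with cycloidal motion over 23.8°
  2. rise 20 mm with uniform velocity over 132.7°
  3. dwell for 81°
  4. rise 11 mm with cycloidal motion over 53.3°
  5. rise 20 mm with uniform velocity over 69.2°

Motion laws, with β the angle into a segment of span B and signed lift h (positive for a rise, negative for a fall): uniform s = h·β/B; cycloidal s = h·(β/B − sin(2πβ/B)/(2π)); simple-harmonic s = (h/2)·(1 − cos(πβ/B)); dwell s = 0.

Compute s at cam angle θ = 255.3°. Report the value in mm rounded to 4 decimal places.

seg 1 [0°–23.8°] cycloidal, h=29: full span → s += 29 → s = 29.0000
seg 2 [23.8°–156.5°] uniform, h=20: full span → s += 20 → s = 49.0000
seg 3 [156.5°–237.5°] dwell: s stays 49.0000
seg 4 [237.5°–290.8°] cycloidal, h=11: θ=255.3° here. β=17.8, B=53.3. 11·(0.3340 − sin(2π·0.3340)/(2π)) = 2.1608 → s = 51.1608

51.1608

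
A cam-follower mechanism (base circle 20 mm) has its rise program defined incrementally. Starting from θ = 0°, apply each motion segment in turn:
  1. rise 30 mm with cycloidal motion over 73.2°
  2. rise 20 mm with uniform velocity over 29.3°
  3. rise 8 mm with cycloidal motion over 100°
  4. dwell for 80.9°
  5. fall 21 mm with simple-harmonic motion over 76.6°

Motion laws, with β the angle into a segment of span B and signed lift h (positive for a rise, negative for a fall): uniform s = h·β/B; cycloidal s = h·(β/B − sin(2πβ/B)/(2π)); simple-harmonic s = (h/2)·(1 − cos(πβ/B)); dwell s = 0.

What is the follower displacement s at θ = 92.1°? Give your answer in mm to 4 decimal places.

seg 1 [0°–73.2°] cycloidal, h=30: full span → s += 30 → s = 30.0000
seg 2 [73.2°–102.5°] uniform, h=20: θ=92.1° here. β=18.9, B=29.3. 20·18.9/29.3 = 12.9010 → s = 42.9010

42.9010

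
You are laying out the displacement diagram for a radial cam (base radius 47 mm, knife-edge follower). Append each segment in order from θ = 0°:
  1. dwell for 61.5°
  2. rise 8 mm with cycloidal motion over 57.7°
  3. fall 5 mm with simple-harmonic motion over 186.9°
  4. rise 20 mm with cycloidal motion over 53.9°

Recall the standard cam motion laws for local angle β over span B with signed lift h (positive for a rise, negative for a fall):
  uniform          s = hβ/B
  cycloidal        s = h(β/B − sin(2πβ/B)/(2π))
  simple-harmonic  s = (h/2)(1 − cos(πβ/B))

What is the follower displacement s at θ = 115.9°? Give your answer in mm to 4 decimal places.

seg 1 [0°–61.5°] dwell: s stays 0.0000
seg 2 [61.5°–119.2°] cycloidal, h=8: θ=115.9° here. β=54.4, B=57.7. 8·(0.9428 − sin(2π·0.9428)/(2π)) = 7.9902 → s = 7.9902

7.9902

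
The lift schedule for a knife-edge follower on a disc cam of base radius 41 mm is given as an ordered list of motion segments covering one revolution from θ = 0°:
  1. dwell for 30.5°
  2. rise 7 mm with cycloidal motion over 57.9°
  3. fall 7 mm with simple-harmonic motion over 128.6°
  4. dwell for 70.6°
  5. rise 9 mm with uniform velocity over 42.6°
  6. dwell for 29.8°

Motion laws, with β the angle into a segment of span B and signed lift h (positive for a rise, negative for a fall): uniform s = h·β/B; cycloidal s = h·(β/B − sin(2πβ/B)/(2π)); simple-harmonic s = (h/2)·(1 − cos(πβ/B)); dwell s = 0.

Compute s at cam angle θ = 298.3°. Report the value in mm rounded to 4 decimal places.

seg 1 [0°–30.5°] dwell: s stays 0.0000
seg 2 [30.5°–88.4°] cycloidal, h=7: full span → s += 7 → s = 7.0000
seg 3 [88.4°–217°] simple-harmonic, h=-7: full span → s += -7 → s = 0.0000
seg 4 [217°–287.6°] dwell: s stays 0.0000
seg 5 [287.6°–330.2°] uniform, h=9: θ=298.3° here. β=10.7, B=42.6. 9·10.7/42.6 = 2.2606 → s = 2.2606

2.2606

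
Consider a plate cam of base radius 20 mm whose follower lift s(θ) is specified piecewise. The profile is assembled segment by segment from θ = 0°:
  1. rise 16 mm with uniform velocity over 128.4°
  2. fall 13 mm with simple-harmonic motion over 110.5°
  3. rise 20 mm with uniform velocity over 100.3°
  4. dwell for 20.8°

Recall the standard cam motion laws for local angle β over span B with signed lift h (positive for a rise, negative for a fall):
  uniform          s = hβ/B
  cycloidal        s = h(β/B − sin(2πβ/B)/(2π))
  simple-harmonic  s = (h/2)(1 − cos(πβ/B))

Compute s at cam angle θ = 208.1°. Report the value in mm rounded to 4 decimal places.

seg 1 [0°–128.4°] uniform, h=16: full span → s += 16 → s = 16.0000
seg 2 [128.4°–238.9°] simple-harmonic, h=-13: θ=208.1° here. β=79.7, B=110.5. -13/2·(1 − cos(π·0.7213)) = -10.6632 → s = 5.3368

5.3368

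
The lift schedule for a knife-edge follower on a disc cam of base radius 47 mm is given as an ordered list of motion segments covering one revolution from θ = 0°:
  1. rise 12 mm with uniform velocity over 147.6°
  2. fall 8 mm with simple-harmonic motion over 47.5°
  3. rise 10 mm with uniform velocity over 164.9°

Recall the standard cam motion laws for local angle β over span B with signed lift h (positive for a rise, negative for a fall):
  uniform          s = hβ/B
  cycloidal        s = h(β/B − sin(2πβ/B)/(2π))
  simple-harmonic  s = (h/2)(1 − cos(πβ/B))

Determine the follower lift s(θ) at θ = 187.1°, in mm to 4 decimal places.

seg 1 [0°–147.6°] uniform, h=12: full span → s += 12 → s = 12.0000
seg 2 [147.6°–195.1°] simple-harmonic, h=-8: θ=187.1° here. β=39.5, B=47.5. -8/2·(1 − cos(π·0.8316)) = -7.4530 → s = 4.5470

4.5470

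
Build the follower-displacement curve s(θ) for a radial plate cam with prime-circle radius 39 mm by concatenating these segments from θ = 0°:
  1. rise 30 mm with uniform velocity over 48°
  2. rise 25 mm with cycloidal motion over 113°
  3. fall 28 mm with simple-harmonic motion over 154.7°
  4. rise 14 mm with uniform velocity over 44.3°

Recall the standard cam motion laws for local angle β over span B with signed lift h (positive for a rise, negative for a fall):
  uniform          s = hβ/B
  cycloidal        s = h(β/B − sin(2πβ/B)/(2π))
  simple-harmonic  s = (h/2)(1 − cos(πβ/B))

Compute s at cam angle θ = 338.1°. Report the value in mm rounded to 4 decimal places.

seg 1 [0°–48°] uniform, h=30: full span → s += 30 → s = 30.0000
seg 2 [48°–161°] cycloidal, h=25: full span → s += 25 → s = 55.0000
seg 3 [161°–315.7°] simple-harmonic, h=-28: full span → s += -28 → s = 27.0000
seg 4 [315.7°–360°] uniform, h=14: θ=338.1° here. β=22.4, B=44.3. 14·22.4/44.3 = 7.0790 → s = 34.0790

34.0790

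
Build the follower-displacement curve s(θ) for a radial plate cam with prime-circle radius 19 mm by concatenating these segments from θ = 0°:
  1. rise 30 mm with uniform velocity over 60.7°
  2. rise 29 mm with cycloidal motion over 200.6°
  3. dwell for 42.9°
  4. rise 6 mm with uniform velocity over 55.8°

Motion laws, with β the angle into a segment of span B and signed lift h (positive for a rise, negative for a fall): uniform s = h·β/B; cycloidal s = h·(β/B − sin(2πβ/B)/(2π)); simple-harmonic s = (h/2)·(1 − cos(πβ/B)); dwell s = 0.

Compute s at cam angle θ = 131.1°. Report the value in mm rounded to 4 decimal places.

seg 1 [0°–60.7°] uniform, h=30: full span → s += 30 → s = 30.0000
seg 2 [60.7°–261.3°] cycloidal, h=29: θ=131.1° here. β=70.4, B=200.6. 29·(0.3509 − sin(2π·0.3509)/(2π)) = 6.4597 → s = 36.4597

36.4597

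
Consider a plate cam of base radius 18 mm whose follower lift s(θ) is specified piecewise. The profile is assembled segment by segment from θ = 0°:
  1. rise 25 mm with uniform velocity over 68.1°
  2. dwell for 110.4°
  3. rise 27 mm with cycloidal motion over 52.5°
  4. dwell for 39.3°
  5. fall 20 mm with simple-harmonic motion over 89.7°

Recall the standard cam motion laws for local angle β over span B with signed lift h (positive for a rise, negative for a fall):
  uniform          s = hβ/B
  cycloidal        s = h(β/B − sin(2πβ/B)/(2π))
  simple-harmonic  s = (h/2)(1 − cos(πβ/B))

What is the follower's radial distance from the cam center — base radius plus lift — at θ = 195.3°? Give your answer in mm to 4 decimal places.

seg 1 [0°–68.1°] uniform, h=25: full span → s += 25 → s = 25.0000
seg 2 [68.1°–178.5°] dwell: s stays 25.0000
seg 3 [178.5°–231°] cycloidal, h=27: θ=195.3° here. β=16.8, B=52.5. 27·(0.3200 − sin(2π·0.3200)/(2π)) = 4.7518 → s = 29.7518
radial distance = base radius + s = 18 + 29.7518 = 47.7518

47.7518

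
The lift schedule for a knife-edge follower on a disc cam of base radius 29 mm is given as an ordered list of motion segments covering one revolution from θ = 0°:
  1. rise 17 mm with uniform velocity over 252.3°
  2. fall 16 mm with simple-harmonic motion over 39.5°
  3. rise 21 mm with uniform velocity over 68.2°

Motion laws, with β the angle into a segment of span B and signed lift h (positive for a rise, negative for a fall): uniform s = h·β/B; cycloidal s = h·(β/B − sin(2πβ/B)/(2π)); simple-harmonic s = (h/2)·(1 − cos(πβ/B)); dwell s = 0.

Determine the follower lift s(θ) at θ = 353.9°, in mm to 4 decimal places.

seg 1 [0°–252.3°] uniform, h=17: full span → s += 17 → s = 17.0000
seg 2 [252.3°–291.8°] simple-harmonic, h=-16: full span → s += -16 → s = 1.0000
seg 3 [291.8°–360°] uniform, h=21: θ=353.9° here. β=62.1, B=68.2. 21·62.1/68.2 = 19.1217 → s = 20.1217

20.1217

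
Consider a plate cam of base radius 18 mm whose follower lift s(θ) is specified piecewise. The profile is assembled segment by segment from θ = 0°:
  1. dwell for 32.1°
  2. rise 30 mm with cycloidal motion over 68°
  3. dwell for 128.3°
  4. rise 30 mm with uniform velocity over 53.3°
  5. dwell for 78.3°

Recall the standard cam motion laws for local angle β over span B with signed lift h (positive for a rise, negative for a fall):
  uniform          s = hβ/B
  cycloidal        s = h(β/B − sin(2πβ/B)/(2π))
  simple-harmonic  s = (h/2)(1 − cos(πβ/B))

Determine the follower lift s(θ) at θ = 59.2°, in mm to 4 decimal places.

seg 1 [0°–32.1°] dwell: s stays 0.0000
seg 2 [32.1°–100.1°] cycloidal, h=30: θ=59.2° here. β=27.1, B=68. 30·(0.3985 − sin(2π·0.3985)/(2π)) = 9.1138 → s = 9.1138

9.1138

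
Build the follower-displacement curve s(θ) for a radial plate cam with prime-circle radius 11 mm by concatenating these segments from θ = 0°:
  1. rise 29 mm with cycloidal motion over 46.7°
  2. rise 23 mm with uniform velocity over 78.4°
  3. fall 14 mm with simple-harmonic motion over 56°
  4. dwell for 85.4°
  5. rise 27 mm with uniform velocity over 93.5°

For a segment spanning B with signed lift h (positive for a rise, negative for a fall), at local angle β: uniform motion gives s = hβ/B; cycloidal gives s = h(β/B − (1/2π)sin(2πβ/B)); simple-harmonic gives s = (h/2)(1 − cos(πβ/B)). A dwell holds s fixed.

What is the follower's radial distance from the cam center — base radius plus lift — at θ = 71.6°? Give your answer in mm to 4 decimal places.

seg 1 [0°–46.7°] cycloidal, h=29: full span → s += 29 → s = 29.0000
seg 2 [46.7°–125.1°] uniform, h=23: θ=71.6° here. β=24.9, B=78.4. 23·24.9/78.4 = 7.3048 → s = 36.3048
radial distance = base radius + s = 11 + 36.3048 = 47.3048

47.3048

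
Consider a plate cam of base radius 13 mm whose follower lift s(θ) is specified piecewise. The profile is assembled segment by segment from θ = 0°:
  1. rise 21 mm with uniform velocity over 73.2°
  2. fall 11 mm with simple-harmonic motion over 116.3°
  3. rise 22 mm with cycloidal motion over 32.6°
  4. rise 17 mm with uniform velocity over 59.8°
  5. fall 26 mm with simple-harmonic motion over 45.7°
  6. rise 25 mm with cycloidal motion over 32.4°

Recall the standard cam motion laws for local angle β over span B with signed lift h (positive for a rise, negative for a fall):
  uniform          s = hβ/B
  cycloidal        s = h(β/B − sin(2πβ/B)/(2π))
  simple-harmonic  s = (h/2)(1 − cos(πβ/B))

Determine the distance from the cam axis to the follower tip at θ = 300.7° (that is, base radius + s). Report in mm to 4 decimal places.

seg 1 [0°–73.2°] uniform, h=21: full span → s += 21 → s = 21.0000
seg 2 [73.2°–189.5°] simple-harmonic, h=-11: full span → s += -11 → s = 10.0000
seg 3 [189.5°–222.1°] cycloidal, h=22: full span → s += 22 → s = 32.0000
seg 4 [222.1°–281.9°] uniform, h=17: full span → s += 17 → s = 49.0000
seg 5 [281.9°–327.6°] simple-harmonic, h=-26: θ=300.7° here. β=18.8, B=45.7. -26/2·(1 − cos(π·0.4114)) = -9.4272 → s = 39.5728
radial distance = base radius + s = 13 + 39.5728 = 52.5728

52.5728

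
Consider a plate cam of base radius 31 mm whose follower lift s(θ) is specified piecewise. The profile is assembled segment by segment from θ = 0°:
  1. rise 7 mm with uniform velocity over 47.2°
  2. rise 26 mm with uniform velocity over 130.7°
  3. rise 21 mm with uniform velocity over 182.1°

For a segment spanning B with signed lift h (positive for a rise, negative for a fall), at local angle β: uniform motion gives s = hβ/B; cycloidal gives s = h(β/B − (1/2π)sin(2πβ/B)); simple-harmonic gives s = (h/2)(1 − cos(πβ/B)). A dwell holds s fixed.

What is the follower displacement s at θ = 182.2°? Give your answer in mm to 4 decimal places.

seg 1 [0°–47.2°] uniform, h=7: full span → s += 7 → s = 7.0000
seg 2 [47.2°–177.9°] uniform, h=26: full span → s += 26 → s = 33.0000
seg 3 [177.9°–360°] uniform, h=21: θ=182.2° here. β=4.3, B=182.1. 21·4.3/182.1 = 0.4959 → s = 33.4959

33.4959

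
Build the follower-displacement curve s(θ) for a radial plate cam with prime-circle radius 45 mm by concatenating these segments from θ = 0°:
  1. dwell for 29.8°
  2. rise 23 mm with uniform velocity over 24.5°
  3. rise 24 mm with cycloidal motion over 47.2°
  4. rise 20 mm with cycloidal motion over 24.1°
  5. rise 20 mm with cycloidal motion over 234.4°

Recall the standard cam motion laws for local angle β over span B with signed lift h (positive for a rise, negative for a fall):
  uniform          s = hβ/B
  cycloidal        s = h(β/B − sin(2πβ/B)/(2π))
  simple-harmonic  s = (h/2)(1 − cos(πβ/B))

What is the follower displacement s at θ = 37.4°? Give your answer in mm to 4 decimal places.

seg 1 [0°–29.8°] dwell: s stays 0.0000
seg 2 [29.8°–54.3°] uniform, h=23: θ=37.4° here. β=7.6, B=24.5. 23·7.6/24.5 = 7.1347 → s = 7.1347

7.1347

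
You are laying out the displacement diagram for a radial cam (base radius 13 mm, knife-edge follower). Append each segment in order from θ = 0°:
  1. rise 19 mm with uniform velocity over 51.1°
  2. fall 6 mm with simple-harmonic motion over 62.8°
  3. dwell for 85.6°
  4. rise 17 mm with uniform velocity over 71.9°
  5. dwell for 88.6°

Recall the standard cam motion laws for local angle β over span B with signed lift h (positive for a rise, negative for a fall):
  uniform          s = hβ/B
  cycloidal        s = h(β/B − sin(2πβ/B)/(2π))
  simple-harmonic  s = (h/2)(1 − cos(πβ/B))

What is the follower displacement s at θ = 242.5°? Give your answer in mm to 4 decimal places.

seg 1 [0°–51.1°] uniform, h=19: full span → s += 19 → s = 19.0000
seg 2 [51.1°–113.9°] simple-harmonic, h=-6: full span → s += -6 → s = 13.0000
seg 3 [113.9°–199.5°] dwell: s stays 13.0000
seg 4 [199.5°–271.4°] uniform, h=17: θ=242.5° here. β=43, B=71.9. 17·43/71.9 = 10.1669 → s = 23.1669

23.1669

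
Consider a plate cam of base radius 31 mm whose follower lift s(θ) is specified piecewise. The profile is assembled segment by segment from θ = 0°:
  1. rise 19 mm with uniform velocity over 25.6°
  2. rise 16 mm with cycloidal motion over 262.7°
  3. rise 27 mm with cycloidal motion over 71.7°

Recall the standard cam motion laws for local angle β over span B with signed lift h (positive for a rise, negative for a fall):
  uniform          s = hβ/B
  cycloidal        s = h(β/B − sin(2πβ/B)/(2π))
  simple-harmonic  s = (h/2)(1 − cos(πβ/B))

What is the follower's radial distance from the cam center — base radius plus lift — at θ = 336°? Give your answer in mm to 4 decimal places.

seg 1 [0°–25.6°] uniform, h=19: full span → s += 19 → s = 19.0000
seg 2 [25.6°–288.3°] cycloidal, h=16: full span → s += 16 → s = 35.0000
seg 3 [288.3°–360°] cycloidal, h=27: θ=336° here. β=47.7, B=71.7. 27·(0.6653 − sin(2π·0.6653)/(2π)) = 21.6648 → s = 56.6648
radial distance = base radius + s = 31 + 56.6648 = 87.6648

87.6648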